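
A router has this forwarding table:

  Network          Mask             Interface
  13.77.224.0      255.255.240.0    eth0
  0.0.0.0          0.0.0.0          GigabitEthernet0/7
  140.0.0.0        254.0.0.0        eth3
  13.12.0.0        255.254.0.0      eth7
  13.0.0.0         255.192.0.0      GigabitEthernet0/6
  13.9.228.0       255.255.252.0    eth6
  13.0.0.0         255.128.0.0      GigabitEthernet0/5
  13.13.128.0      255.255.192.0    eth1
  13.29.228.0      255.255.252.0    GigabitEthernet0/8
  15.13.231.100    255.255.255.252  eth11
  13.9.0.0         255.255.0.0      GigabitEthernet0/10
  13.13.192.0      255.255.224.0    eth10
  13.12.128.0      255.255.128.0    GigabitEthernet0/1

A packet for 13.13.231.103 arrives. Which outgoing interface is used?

eth7

Routes whose prefix contains 13.13.231.103:
  0.0.0.0/0 (default, matches everything) -> GigabitEthernet0/7
  13.0.0.0/9 (13.0.0.0 - 13.127.255.255) -> GigabitEthernet0/5
  13.0.0.0/10 (13.0.0.0 - 13.63.255.255) -> GigabitEthernet0/6
  13.12.0.0/15 (13.12.0.0 - 13.13.255.255) -> eth7
More-specific entries that do NOT match:
  15.13.231.100/30 (15.13.231.100 - 15.13.231.103) does not contain 13.13.231.103
  13.9.228.0/22 (13.9.228.0 - 13.9.231.255) does not contain 13.13.231.103
  13.29.228.0/22 (13.29.228.0 - 13.29.231.255) does not contain 13.13.231.103
  13.77.224.0/20 (13.77.224.0 - 13.77.239.255) does not contain 13.13.231.103
  13.13.192.0/19 (13.13.192.0 - 13.13.223.255) does not contain 13.13.231.103
  13.13.128.0/18 (13.13.128.0 - 13.13.191.255) does not contain 13.13.231.103
  13.12.128.0/17 (13.12.128.0 - 13.12.255.255) does not contain 13.13.231.103
  13.9.0.0/16 (13.9.0.0 - 13.9.255.255) does not contain 13.13.231.103
Longest matching prefix is /15 -> interface eth7.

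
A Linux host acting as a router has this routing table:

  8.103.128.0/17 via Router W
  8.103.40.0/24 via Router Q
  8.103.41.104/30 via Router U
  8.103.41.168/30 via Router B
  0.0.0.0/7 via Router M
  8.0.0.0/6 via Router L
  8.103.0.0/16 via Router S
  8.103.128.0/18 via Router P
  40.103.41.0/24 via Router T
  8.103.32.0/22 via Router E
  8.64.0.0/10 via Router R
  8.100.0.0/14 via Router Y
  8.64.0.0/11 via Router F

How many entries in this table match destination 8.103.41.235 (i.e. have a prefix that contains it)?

4

Prefixes containing 8.103.41.235:
  8.0.0.0/6 (8.0.0.0 - 11.255.255.255)
  8.64.0.0/10 (8.64.0.0 - 8.127.255.255)
  8.100.0.0/14 (8.100.0.0 - 8.103.255.255)
  8.103.0.0/16 (8.103.0.0 - 8.103.255.255)
Total matching entries: 4.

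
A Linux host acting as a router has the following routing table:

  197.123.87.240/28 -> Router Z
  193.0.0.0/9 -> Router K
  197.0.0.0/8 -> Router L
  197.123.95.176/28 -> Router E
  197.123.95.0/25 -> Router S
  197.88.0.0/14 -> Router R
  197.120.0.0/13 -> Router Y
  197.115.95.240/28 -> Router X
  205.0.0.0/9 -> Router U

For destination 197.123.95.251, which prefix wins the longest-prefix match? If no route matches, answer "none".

Entries matching 197.123.95.251:
  197.0.0.0/8 (197.0.0.0 - 197.255.255.255)
  197.120.0.0/13 (197.120.0.0 - 197.127.255.255)
Most specific is 197.120.0.0/13.

197.120.0.0/13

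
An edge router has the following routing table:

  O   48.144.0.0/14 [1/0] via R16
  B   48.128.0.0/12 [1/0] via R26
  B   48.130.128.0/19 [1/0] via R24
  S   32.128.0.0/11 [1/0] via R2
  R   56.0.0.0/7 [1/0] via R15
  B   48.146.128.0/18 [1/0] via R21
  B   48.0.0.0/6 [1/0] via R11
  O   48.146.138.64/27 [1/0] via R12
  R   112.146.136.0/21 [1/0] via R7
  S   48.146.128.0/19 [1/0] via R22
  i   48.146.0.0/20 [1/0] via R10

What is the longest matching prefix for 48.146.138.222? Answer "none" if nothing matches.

Entries matching 48.146.138.222:
  48.0.0.0/6 (48.0.0.0 - 51.255.255.255)
  48.144.0.0/14 (48.144.0.0 - 48.147.255.255)
  48.146.128.0/18 (48.146.128.0 - 48.146.191.255)
  48.146.128.0/19 (48.146.128.0 - 48.146.159.255)
Most specific is 48.146.128.0/19.

48.146.128.0/19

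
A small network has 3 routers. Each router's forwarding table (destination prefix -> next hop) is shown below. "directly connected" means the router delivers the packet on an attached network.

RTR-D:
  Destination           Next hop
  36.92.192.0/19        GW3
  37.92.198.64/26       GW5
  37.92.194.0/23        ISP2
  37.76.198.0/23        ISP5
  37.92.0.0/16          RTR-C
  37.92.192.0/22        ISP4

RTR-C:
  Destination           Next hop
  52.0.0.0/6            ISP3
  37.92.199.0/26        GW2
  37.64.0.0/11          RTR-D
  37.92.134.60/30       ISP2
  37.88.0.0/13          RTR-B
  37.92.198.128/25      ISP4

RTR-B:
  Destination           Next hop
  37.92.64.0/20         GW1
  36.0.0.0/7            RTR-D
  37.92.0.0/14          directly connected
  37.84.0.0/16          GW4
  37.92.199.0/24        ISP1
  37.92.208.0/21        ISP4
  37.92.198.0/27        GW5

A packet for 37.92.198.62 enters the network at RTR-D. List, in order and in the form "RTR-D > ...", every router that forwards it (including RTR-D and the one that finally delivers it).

RTR-D > RTR-C > RTR-B

At RTR-D: longest match for 37.92.198.62 is 37.92.0.0/16 -> RTR-C
At RTR-C: longest match for 37.92.198.62 is 37.88.0.0/13 -> RTR-B
At RTR-B: longest match for 37.92.198.62 is 37.92.0.0/14 -> directly connected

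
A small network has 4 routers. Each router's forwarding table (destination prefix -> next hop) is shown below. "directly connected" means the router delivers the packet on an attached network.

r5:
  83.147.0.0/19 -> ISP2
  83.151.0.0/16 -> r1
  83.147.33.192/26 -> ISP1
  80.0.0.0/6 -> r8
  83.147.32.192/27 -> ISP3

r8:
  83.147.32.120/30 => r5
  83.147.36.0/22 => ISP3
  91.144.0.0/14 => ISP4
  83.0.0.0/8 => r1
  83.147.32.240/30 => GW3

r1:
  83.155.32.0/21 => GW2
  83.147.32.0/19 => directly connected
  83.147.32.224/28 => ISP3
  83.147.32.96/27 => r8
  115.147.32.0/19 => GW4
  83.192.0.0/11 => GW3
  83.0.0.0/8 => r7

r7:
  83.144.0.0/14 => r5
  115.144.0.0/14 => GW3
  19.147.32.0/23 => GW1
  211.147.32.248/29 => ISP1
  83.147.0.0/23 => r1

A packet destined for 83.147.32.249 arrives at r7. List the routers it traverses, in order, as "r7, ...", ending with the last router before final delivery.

At r7: longest match for 83.147.32.249 is 83.144.0.0/14 -> r5
At r5: longest match for 83.147.32.249 is 80.0.0.0/6 -> r8
At r8: longest match for 83.147.32.249 is 83.0.0.0/8 -> r1
At r1: longest match for 83.147.32.249 is 83.147.32.0/19 -> directly connected

r7, r5, r8, r1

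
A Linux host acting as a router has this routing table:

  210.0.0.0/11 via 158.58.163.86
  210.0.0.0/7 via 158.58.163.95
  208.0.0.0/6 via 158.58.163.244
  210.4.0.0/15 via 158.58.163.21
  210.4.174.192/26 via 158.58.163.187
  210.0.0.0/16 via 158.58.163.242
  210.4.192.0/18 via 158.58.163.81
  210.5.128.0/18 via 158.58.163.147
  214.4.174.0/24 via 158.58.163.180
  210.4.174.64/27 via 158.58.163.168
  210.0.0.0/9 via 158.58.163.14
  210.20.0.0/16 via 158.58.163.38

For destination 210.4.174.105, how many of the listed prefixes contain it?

5

Prefixes containing 210.4.174.105:
  208.0.0.0/6 (208.0.0.0 - 211.255.255.255)
  210.0.0.0/7 (210.0.0.0 - 211.255.255.255)
  210.0.0.0/9 (210.0.0.0 - 210.127.255.255)
  210.0.0.0/11 (210.0.0.0 - 210.31.255.255)
  210.4.0.0/15 (210.4.0.0 - 210.5.255.255)
Total matching entries: 5.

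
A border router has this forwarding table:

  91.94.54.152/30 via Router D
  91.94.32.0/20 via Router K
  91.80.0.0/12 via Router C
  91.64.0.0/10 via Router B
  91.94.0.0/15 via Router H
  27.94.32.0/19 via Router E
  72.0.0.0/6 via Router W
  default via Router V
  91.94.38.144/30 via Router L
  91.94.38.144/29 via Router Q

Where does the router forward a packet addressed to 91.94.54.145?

Router H

Routes whose prefix contains 91.94.54.145:
  0.0.0.0/0 (default, matches everything) -> Router V
  91.64.0.0/10 (91.64.0.0 - 91.127.255.255) -> Router B
  91.80.0.0/12 (91.80.0.0 - 91.95.255.255) -> Router C
  91.94.0.0/15 (91.94.0.0 - 91.95.255.255) -> Router H
More-specific entries that do NOT match:
  91.94.54.152/30 (91.94.54.152 - 91.94.54.155) does not contain 91.94.54.145
  91.94.38.144/30 (91.94.38.144 - 91.94.38.147) does not contain 91.94.54.145
  91.94.38.144/29 (91.94.38.144 - 91.94.38.151) does not contain 91.94.54.145
  91.94.32.0/20 (91.94.32.0 - 91.94.47.255) does not contain 91.94.54.145
  27.94.32.0/19 (27.94.32.0 - 27.94.63.255) does not contain 91.94.54.145
Longest matching prefix is /15 -> next hop Router H.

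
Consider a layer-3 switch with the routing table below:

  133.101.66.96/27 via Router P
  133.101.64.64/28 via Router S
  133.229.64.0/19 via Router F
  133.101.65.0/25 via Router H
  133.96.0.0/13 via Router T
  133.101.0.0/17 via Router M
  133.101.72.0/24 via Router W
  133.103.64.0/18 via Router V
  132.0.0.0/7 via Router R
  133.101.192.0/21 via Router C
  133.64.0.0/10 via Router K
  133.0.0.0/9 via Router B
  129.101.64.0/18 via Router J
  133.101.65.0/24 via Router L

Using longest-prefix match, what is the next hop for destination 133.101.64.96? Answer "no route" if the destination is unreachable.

Router M

Routes whose prefix contains 133.101.64.96:
  132.0.0.0/7 (132.0.0.0 - 133.255.255.255) -> Router R
  133.0.0.0/9 (133.0.0.0 - 133.127.255.255) -> Router B
  133.64.0.0/10 (133.64.0.0 - 133.127.255.255) -> Router K
  133.96.0.0/13 (133.96.0.0 - 133.103.255.255) -> Router T
  133.101.0.0/17 (133.101.0.0 - 133.101.127.255) -> Router M
More-specific entries that do NOT match:
  133.101.64.64/28 (133.101.64.64 - 133.101.64.79) does not contain 133.101.64.96
  133.101.66.96/27 (133.101.66.96 - 133.101.66.127) does not contain 133.101.64.96
  133.101.65.0/25 (133.101.65.0 - 133.101.65.127) does not contain 133.101.64.96
  133.101.72.0/24 (133.101.72.0 - 133.101.72.255) does not contain 133.101.64.96
  133.101.65.0/24 (133.101.65.0 - 133.101.65.255) does not contain 133.101.64.96
  133.101.192.0/21 (133.101.192.0 - 133.101.199.255) does not contain 133.101.64.96
  133.229.64.0/19 (133.229.64.0 - 133.229.95.255) does not contain 133.101.64.96
  133.103.64.0/18 (133.103.64.0 - 133.103.127.255) does not contain 133.101.64.96
  129.101.64.0/18 (129.101.64.0 - 129.101.127.255) does not contain 133.101.64.96
Longest matching prefix is /17 -> next hop Router M.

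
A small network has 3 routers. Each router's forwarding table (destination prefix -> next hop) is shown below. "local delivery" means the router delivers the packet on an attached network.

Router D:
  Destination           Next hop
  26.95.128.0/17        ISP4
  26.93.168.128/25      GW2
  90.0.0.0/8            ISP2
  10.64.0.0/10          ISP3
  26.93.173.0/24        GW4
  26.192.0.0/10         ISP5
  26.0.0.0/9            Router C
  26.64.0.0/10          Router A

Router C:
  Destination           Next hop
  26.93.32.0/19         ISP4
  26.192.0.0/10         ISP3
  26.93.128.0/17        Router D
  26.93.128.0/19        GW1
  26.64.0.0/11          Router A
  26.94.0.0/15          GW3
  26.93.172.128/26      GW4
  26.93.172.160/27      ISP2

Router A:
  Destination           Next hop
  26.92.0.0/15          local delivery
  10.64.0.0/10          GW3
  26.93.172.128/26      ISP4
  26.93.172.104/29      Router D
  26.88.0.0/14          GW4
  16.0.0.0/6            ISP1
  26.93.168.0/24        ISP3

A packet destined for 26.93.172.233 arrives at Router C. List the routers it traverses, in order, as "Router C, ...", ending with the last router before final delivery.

At Router C: longest match for 26.93.172.233 is 26.93.128.0/17 -> Router D
At Router D: longest match for 26.93.172.233 is 26.64.0.0/10 -> Router A
At Router A: longest match for 26.93.172.233 is 26.92.0.0/15 -> local delivery

Router C, Router D, Router A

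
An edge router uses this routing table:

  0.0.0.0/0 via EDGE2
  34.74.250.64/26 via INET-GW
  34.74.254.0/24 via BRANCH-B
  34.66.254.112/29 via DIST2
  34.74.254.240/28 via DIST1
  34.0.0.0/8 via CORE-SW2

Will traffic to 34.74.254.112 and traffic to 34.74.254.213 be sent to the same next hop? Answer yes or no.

yes

34.74.254.112: longest match 34.74.254.0/24 -> BRANCH-B
34.74.254.213: longest match 34.74.254.0/24 -> BRANCH-B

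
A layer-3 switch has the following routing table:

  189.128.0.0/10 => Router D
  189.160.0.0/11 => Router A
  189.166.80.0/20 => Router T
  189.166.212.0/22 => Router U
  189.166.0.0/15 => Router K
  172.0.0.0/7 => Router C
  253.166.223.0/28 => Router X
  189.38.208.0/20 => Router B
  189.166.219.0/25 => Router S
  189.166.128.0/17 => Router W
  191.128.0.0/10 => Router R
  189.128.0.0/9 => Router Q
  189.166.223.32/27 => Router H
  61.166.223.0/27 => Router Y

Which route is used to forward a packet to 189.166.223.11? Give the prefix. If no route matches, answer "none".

189.166.128.0/17

Entries matching 189.166.223.11:
  189.128.0.0/9 (189.128.0.0 - 189.255.255.255)
  189.128.0.0/10 (189.128.0.0 - 189.191.255.255)
  189.160.0.0/11 (189.160.0.0 - 189.191.255.255)
  189.166.0.0/15 (189.166.0.0 - 189.167.255.255)
  189.166.128.0/17 (189.166.128.0 - 189.166.255.255)
Most specific is 189.166.128.0/17.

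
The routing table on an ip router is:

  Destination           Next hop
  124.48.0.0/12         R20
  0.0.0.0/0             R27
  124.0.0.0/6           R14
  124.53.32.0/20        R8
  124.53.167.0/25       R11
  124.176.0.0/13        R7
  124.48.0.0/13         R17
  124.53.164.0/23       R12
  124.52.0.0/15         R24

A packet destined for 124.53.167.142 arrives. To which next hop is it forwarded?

Routes whose prefix contains 124.53.167.142:
  0.0.0.0/0 (default, matches everything) -> R27
  124.0.0.0/6 (124.0.0.0 - 127.255.255.255) -> R14
  124.48.0.0/12 (124.48.0.0 - 124.63.255.255) -> R20
  124.48.0.0/13 (124.48.0.0 - 124.55.255.255) -> R17
  124.52.0.0/15 (124.52.0.0 - 124.53.255.255) -> R24
More-specific entries that do NOT match:
  124.53.167.0/25 (124.53.167.0 - 124.53.167.127) does not contain 124.53.167.142
  124.53.164.0/23 (124.53.164.0 - 124.53.165.255) does not contain 124.53.167.142
  124.53.32.0/20 (124.53.32.0 - 124.53.47.255) does not contain 124.53.167.142
Longest matching prefix is /15 -> next hop R24.

R24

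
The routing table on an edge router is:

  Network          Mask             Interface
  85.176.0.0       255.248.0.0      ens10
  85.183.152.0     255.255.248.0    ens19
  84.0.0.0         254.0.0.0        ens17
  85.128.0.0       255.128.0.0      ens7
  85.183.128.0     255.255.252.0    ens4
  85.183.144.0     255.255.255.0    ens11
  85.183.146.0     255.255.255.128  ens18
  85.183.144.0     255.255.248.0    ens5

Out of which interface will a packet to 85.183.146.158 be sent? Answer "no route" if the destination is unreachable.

Routes whose prefix contains 85.183.146.158:
  84.0.0.0/7 (84.0.0.0 - 85.255.255.255) -> ens17
  85.128.0.0/9 (85.128.0.0 - 85.255.255.255) -> ens7
  85.176.0.0/13 (85.176.0.0 - 85.183.255.255) -> ens10
  85.183.144.0/21 (85.183.144.0 - 85.183.151.255) -> ens5
More-specific entries that do NOT match:
  85.183.146.0/25 (85.183.146.0 - 85.183.146.127) does not contain 85.183.146.158
  85.183.144.0/24 (85.183.144.0 - 85.183.144.255) does not contain 85.183.146.158
  85.183.128.0/22 (85.183.128.0 - 85.183.131.255) does not contain 85.183.146.158
Longest matching prefix is /21 -> interface ens5.

ens5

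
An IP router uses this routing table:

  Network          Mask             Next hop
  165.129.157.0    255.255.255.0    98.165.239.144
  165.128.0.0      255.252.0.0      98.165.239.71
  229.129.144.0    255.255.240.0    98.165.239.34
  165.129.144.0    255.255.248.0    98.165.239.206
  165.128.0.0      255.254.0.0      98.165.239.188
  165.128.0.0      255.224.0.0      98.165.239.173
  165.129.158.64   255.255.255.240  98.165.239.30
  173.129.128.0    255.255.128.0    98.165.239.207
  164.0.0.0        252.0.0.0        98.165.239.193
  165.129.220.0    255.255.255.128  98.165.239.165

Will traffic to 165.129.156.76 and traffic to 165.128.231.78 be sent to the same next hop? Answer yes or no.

165.129.156.76: longest match 165.128.0.0/15 -> 98.165.239.188
165.128.231.78: longest match 165.128.0.0/15 -> 98.165.239.188

yes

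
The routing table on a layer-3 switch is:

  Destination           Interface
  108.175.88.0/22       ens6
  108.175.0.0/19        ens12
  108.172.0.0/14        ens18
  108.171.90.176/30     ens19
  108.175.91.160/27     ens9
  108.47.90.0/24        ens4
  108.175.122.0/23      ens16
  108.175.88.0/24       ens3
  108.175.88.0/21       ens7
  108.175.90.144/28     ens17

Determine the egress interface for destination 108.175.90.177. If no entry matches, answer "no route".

ens6

Routes whose prefix contains 108.175.90.177:
  108.172.0.0/14 (108.172.0.0 - 108.175.255.255) -> ens18
  108.175.88.0/21 (108.175.88.0 - 108.175.95.255) -> ens7
  108.175.88.0/22 (108.175.88.0 - 108.175.91.255) -> ens6
More-specific entries that do NOT match:
  108.171.90.176/30 (108.171.90.176 - 108.171.90.179) does not contain 108.175.90.177
  108.175.90.144/28 (108.175.90.144 - 108.175.90.159) does not contain 108.175.90.177
  108.175.91.160/27 (108.175.91.160 - 108.175.91.191) does not contain 108.175.90.177
  108.47.90.0/24 (108.47.90.0 - 108.47.90.255) does not contain 108.175.90.177
  108.175.88.0/24 (108.175.88.0 - 108.175.88.255) does not contain 108.175.90.177
  108.175.122.0/23 (108.175.122.0 - 108.175.123.255) does not contain 108.175.90.177
Longest matching prefix is /22 -> interface ens6.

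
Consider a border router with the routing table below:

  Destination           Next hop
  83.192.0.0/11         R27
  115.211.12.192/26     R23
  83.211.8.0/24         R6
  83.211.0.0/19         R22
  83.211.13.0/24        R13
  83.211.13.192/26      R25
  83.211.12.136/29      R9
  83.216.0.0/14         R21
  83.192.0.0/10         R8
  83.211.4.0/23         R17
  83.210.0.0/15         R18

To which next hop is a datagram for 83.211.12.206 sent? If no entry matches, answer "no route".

Routes whose prefix contains 83.211.12.206:
  83.192.0.0/10 (83.192.0.0 - 83.255.255.255) -> R8
  83.192.0.0/11 (83.192.0.0 - 83.223.255.255) -> R27
  83.210.0.0/15 (83.210.0.0 - 83.211.255.255) -> R18
  83.211.0.0/19 (83.211.0.0 - 83.211.31.255) -> R22
More-specific entries that do NOT match:
  83.211.12.136/29 (83.211.12.136 - 83.211.12.143) does not contain 83.211.12.206
  115.211.12.192/26 (115.211.12.192 - 115.211.12.255) does not contain 83.211.12.206
  83.211.13.192/26 (83.211.13.192 - 83.211.13.255) does not contain 83.211.12.206
  83.211.8.0/24 (83.211.8.0 - 83.211.8.255) does not contain 83.211.12.206
  83.211.13.0/24 (83.211.13.0 - 83.211.13.255) does not contain 83.211.12.206
  83.211.4.0/23 (83.211.4.0 - 83.211.5.255) does not contain 83.211.12.206
Longest matching prefix is /19 -> next hop R22.

R22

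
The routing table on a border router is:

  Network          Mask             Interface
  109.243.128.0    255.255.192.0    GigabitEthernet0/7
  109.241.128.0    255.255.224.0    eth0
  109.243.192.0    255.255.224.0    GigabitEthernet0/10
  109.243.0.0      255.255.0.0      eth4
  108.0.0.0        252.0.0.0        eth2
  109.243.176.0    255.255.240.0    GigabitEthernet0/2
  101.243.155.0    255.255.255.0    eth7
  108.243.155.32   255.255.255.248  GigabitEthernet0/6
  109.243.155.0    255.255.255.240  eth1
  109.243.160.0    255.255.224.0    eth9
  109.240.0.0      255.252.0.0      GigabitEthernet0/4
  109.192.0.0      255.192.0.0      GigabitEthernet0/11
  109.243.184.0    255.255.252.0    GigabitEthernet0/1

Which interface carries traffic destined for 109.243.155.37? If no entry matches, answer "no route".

Routes whose prefix contains 109.243.155.37:
  108.0.0.0/6 (108.0.0.0 - 111.255.255.255) -> eth2
  109.192.0.0/10 (109.192.0.0 - 109.255.255.255) -> GigabitEthernet0/11
  109.240.0.0/14 (109.240.0.0 - 109.243.255.255) -> GigabitEthernet0/4
  109.243.0.0/16 (109.243.0.0 - 109.243.255.255) -> eth4
  109.243.128.0/18 (109.243.128.0 - 109.243.191.255) -> GigabitEthernet0/7
More-specific entries that do NOT match:
  108.243.155.32/29 (108.243.155.32 - 108.243.155.39) does not contain 109.243.155.37
  109.243.155.0/28 (109.243.155.0 - 109.243.155.15) does not contain 109.243.155.37
  101.243.155.0/24 (101.243.155.0 - 101.243.155.255) does not contain 109.243.155.37
  109.243.184.0/22 (109.243.184.0 - 109.243.187.255) does not contain 109.243.155.37
  109.243.176.0/20 (109.243.176.0 - 109.243.191.255) does not contain 109.243.155.37
  109.241.128.0/19 (109.241.128.0 - 109.241.159.255) does not contain 109.243.155.37
  109.243.192.0/19 (109.243.192.0 - 109.243.223.255) does not contain 109.243.155.37
  109.243.160.0/19 (109.243.160.0 - 109.243.191.255) does not contain 109.243.155.37
Longest matching prefix is /18 -> interface GigabitEthernet0/7.

GigabitEthernet0/7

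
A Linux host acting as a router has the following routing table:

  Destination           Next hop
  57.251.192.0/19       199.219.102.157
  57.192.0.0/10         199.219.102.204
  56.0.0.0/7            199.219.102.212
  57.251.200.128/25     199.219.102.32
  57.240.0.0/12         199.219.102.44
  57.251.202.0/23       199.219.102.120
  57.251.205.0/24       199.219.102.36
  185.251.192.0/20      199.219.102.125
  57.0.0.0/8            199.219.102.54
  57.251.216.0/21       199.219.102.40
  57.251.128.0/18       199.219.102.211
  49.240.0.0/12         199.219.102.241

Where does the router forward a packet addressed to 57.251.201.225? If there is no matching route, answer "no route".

Routes whose prefix contains 57.251.201.225:
  56.0.0.0/7 (56.0.0.0 - 57.255.255.255) -> 199.219.102.212
  57.0.0.0/8 (57.0.0.0 - 57.255.255.255) -> 199.219.102.54
  57.192.0.0/10 (57.192.0.0 - 57.255.255.255) -> 199.219.102.204
  57.240.0.0/12 (57.240.0.0 - 57.255.255.255) -> 199.219.102.44
  57.251.192.0/19 (57.251.192.0 - 57.251.223.255) -> 199.219.102.157
More-specific entries that do NOT match:
  57.251.200.128/25 (57.251.200.128 - 57.251.200.255) does not contain 57.251.201.225
  57.251.205.0/24 (57.251.205.0 - 57.251.205.255) does not contain 57.251.201.225
  57.251.202.0/23 (57.251.202.0 - 57.251.203.255) does not contain 57.251.201.225
  57.251.216.0/21 (57.251.216.0 - 57.251.223.255) does not contain 57.251.201.225
  185.251.192.0/20 (185.251.192.0 - 185.251.207.255) does not contain 57.251.201.225
Longest matching prefix is /19 -> next hop 199.219.102.157.

199.219.102.157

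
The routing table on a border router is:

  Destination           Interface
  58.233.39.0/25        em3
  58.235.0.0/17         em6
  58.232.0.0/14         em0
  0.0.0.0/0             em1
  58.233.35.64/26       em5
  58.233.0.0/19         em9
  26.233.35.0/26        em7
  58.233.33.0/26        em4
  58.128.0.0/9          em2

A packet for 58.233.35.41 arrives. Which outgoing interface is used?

em0

Routes whose prefix contains 58.233.35.41:
  0.0.0.0/0 (default, matches everything) -> em1
  58.128.0.0/9 (58.128.0.0 - 58.255.255.255) -> em2
  58.232.0.0/14 (58.232.0.0 - 58.235.255.255) -> em0
More-specific entries that do NOT match:
  58.233.35.64/26 (58.233.35.64 - 58.233.35.127) does not contain 58.233.35.41
  26.233.35.0/26 (26.233.35.0 - 26.233.35.63) does not contain 58.233.35.41
  58.233.33.0/26 (58.233.33.0 - 58.233.33.63) does not contain 58.233.35.41
  58.233.39.0/25 (58.233.39.0 - 58.233.39.127) does not contain 58.233.35.41
  58.233.0.0/19 (58.233.0.0 - 58.233.31.255) does not contain 58.233.35.41
  58.235.0.0/17 (58.235.0.0 - 58.235.127.255) does not contain 58.233.35.41
Longest matching prefix is /14 -> interface em0.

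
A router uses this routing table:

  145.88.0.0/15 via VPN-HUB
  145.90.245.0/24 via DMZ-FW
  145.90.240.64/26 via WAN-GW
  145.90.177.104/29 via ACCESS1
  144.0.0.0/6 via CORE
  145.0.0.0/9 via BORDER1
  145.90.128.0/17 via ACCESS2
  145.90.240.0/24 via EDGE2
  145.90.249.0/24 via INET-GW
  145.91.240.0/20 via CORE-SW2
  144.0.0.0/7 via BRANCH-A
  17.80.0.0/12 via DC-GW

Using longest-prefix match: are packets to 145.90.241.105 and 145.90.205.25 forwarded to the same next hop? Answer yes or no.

145.90.241.105: longest match 145.90.128.0/17 -> ACCESS2
145.90.205.25: longest match 145.90.128.0/17 -> ACCESS2

yes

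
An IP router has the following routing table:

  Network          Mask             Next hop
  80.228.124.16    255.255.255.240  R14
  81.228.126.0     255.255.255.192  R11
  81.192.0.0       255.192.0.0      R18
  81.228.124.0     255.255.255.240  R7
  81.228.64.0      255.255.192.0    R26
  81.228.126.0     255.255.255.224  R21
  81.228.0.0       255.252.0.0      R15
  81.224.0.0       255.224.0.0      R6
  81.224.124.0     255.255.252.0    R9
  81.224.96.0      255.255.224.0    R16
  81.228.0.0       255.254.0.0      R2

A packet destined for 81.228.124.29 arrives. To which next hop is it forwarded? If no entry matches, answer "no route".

Routes whose prefix contains 81.228.124.29:
  81.192.0.0/10 (81.192.0.0 - 81.255.255.255) -> R18
  81.224.0.0/11 (81.224.0.0 - 81.255.255.255) -> R6
  81.228.0.0/14 (81.228.0.0 - 81.231.255.255) -> R15
  81.228.0.0/15 (81.228.0.0 - 81.229.255.255) -> R2
  81.228.64.0/18 (81.228.64.0 - 81.228.127.255) -> R26
More-specific entries that do NOT match:
  80.228.124.16/28 (80.228.124.16 - 80.228.124.31) does not contain 81.228.124.29
  81.228.124.0/28 (81.228.124.0 - 81.228.124.15) does not contain 81.228.124.29
  81.228.126.0/27 (81.228.126.0 - 81.228.126.31) does not contain 81.228.124.29
  81.228.126.0/26 (81.228.126.0 - 81.228.126.63) does not contain 81.228.124.29
  81.224.124.0/22 (81.224.124.0 - 81.224.127.255) does not contain 81.228.124.29
  81.224.96.0/19 (81.224.96.0 - 81.224.127.255) does not contain 81.228.124.29
Longest matching prefix is /18 -> next hop R26.

R26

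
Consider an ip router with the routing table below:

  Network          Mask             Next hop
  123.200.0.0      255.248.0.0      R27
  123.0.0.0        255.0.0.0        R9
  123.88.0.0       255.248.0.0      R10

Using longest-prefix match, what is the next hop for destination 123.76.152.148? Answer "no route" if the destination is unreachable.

R9

Routes whose prefix contains 123.76.152.148:
  123.0.0.0/8 (123.0.0.0 - 123.255.255.255) -> R9
More-specific entries that do NOT match:
  123.200.0.0/13 (123.200.0.0 - 123.207.255.255) does not contain 123.76.152.148
  123.88.0.0/13 (123.88.0.0 - 123.95.255.255) does not contain 123.76.152.148
Longest matching prefix is /8 -> next hop R9.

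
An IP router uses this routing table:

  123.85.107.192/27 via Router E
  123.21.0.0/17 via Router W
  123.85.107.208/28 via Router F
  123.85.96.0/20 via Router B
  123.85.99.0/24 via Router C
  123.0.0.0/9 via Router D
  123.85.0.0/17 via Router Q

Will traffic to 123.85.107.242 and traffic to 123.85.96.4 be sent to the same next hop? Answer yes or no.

123.85.107.242: longest match 123.85.96.0/20 -> Router B
123.85.96.4: longest match 123.85.96.0/20 -> Router B

yes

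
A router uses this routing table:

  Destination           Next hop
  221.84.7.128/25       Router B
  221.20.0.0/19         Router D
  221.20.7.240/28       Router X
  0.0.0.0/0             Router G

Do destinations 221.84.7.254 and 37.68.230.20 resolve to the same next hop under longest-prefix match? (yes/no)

no

221.84.7.254: longest match 221.84.7.128/25 -> Router B
37.68.230.20: longest match 0.0.0.0/0 -> Router G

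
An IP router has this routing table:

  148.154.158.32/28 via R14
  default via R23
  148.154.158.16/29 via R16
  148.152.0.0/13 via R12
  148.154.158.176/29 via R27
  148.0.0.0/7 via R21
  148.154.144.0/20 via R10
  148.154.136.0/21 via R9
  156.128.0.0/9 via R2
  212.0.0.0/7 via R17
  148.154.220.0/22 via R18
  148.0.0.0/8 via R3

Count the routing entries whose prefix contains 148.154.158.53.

5

Prefixes containing 148.154.158.53:
  0.0.0.0/0 (default, matches everything)
  148.0.0.0/7 (148.0.0.0 - 149.255.255.255)
  148.0.0.0/8 (148.0.0.0 - 148.255.255.255)
  148.152.0.0/13 (148.152.0.0 - 148.159.255.255)
  148.154.144.0/20 (148.154.144.0 - 148.154.159.255)
Total matching entries: 5.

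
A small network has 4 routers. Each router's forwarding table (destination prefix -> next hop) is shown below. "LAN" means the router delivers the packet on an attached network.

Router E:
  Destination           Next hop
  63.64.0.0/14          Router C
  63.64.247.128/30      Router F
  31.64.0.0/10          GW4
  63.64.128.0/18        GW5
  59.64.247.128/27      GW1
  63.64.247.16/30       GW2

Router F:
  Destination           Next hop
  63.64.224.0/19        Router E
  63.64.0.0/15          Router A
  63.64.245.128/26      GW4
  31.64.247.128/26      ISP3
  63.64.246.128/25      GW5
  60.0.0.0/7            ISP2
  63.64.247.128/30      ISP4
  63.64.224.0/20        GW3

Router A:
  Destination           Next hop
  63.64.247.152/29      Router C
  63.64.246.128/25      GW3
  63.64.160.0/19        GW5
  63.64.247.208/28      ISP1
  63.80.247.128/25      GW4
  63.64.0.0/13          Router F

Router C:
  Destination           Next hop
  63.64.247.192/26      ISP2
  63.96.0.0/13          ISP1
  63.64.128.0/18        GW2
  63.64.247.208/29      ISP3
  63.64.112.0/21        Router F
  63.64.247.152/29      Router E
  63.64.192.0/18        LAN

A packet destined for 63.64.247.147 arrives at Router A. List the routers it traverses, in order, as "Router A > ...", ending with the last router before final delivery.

Router A > Router F > Router E > Router C

At Router A: longest match for 63.64.247.147 is 63.64.0.0/13 -> Router F
At Router F: longest match for 63.64.247.147 is 63.64.224.0/19 -> Router E
At Router E: longest match for 63.64.247.147 is 63.64.0.0/14 -> Router C
At Router C: longest match for 63.64.247.147 is 63.64.192.0/18 -> LAN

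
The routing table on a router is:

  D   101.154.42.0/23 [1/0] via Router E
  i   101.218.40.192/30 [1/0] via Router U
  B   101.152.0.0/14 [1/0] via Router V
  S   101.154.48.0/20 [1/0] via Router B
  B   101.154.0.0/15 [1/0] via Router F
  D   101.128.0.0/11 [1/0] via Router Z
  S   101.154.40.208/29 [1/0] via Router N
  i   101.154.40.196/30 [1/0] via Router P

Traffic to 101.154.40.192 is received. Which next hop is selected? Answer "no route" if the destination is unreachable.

Router F

Routes whose prefix contains 101.154.40.192:
  101.128.0.0/11 (101.128.0.0 - 101.159.255.255) -> Router Z
  101.152.0.0/14 (101.152.0.0 - 101.155.255.255) -> Router V
  101.154.0.0/15 (101.154.0.0 - 101.155.255.255) -> Router F
More-specific entries that do NOT match:
  101.218.40.192/30 (101.218.40.192 - 101.218.40.195) does not contain 101.154.40.192
  101.154.40.196/30 (101.154.40.196 - 101.154.40.199) does not contain 101.154.40.192
  101.154.40.208/29 (101.154.40.208 - 101.154.40.215) does not contain 101.154.40.192
  101.154.42.0/23 (101.154.42.0 - 101.154.43.255) does not contain 101.154.40.192
  101.154.48.0/20 (101.154.48.0 - 101.154.63.255) does not contain 101.154.40.192
Longest matching prefix is /15 -> next hop Router F.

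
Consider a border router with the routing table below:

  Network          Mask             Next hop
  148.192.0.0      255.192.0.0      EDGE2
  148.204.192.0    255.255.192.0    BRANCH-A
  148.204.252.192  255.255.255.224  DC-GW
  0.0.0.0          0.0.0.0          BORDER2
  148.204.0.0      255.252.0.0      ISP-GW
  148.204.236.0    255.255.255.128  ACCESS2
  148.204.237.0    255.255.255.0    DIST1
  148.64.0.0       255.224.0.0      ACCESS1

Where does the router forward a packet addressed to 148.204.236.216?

BRANCH-A

Routes whose prefix contains 148.204.236.216:
  0.0.0.0/0 (default, matches everything) -> BORDER2
  148.192.0.0/10 (148.192.0.0 - 148.255.255.255) -> EDGE2
  148.204.0.0/14 (148.204.0.0 - 148.207.255.255) -> ISP-GW
  148.204.192.0/18 (148.204.192.0 - 148.204.255.255) -> BRANCH-A
More-specific entries that do NOT match:
  148.204.252.192/27 (148.204.252.192 - 148.204.252.223) does not contain 148.204.236.216
  148.204.236.0/25 (148.204.236.0 - 148.204.236.127) does not contain 148.204.236.216
  148.204.237.0/24 (148.204.237.0 - 148.204.237.255) does not contain 148.204.236.216
Longest matching prefix is /18 -> next hop BRANCH-A.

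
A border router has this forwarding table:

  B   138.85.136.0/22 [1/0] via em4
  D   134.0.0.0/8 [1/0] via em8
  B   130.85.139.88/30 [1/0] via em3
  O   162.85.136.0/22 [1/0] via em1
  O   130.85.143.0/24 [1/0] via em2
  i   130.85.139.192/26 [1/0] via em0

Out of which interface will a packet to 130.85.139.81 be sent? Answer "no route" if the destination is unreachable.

No entry's prefix contains 130.85.139.81; there is no default route.

no route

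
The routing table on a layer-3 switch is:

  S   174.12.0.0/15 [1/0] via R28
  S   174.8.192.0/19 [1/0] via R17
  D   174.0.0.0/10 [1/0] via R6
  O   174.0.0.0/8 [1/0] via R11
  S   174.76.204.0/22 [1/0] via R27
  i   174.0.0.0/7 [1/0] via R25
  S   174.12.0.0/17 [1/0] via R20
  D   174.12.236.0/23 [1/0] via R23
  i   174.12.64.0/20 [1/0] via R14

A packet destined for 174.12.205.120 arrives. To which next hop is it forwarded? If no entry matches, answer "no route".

R28

Routes whose prefix contains 174.12.205.120:
  174.0.0.0/7 (174.0.0.0 - 175.255.255.255) -> R25
  174.0.0.0/8 (174.0.0.0 - 174.255.255.255) -> R11
  174.0.0.0/10 (174.0.0.0 - 174.63.255.255) -> R6
  174.12.0.0/15 (174.12.0.0 - 174.13.255.255) -> R28
More-specific entries that do NOT match:
  174.12.236.0/23 (174.12.236.0 - 174.12.237.255) does not contain 174.12.205.120
  174.76.204.0/22 (174.76.204.0 - 174.76.207.255) does not contain 174.12.205.120
  174.12.64.0/20 (174.12.64.0 - 174.12.79.255) does not contain 174.12.205.120
  174.8.192.0/19 (174.8.192.0 - 174.8.223.255) does not contain 174.12.205.120
  174.12.0.0/17 (174.12.0.0 - 174.12.127.255) does not contain 174.12.205.120
Longest matching prefix is /15 -> next hop R28.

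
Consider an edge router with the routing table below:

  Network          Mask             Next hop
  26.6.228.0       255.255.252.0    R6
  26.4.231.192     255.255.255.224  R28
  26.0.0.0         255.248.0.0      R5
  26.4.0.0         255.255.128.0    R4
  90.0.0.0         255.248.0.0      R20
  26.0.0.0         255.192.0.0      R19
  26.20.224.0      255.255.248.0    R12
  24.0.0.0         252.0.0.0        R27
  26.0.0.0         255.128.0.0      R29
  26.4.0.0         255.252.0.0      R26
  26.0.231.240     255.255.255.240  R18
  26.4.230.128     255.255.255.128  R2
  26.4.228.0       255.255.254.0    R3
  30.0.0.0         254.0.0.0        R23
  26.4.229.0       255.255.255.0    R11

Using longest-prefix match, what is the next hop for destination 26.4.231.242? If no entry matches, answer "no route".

R26

Routes whose prefix contains 26.4.231.242:
  24.0.0.0/6 (24.0.0.0 - 27.255.255.255) -> R27
  26.0.0.0/9 (26.0.0.0 - 26.127.255.255) -> R29
  26.0.0.0/10 (26.0.0.0 - 26.63.255.255) -> R19
  26.0.0.0/13 (26.0.0.0 - 26.7.255.255) -> R5
  26.4.0.0/14 (26.4.0.0 - 26.7.255.255) -> R26
More-specific entries that do NOT match:
  26.0.231.240/28 (26.0.231.240 - 26.0.231.255) does not contain 26.4.231.242
  26.4.231.192/27 (26.4.231.192 - 26.4.231.223) does not contain 26.4.231.242
  26.4.230.128/25 (26.4.230.128 - 26.4.230.255) does not contain 26.4.231.242
  26.4.229.0/24 (26.4.229.0 - 26.4.229.255) does not contain 26.4.231.242
  26.4.228.0/23 (26.4.228.0 - 26.4.229.255) does not contain 26.4.231.242
  26.6.228.0/22 (26.6.228.0 - 26.6.231.255) does not contain 26.4.231.242
  26.20.224.0/21 (26.20.224.0 - 26.20.231.255) does not contain 26.4.231.242
  26.4.0.0/17 (26.4.0.0 - 26.4.127.255) does not contain 26.4.231.242
Longest matching prefix is /14 -> next hop R26.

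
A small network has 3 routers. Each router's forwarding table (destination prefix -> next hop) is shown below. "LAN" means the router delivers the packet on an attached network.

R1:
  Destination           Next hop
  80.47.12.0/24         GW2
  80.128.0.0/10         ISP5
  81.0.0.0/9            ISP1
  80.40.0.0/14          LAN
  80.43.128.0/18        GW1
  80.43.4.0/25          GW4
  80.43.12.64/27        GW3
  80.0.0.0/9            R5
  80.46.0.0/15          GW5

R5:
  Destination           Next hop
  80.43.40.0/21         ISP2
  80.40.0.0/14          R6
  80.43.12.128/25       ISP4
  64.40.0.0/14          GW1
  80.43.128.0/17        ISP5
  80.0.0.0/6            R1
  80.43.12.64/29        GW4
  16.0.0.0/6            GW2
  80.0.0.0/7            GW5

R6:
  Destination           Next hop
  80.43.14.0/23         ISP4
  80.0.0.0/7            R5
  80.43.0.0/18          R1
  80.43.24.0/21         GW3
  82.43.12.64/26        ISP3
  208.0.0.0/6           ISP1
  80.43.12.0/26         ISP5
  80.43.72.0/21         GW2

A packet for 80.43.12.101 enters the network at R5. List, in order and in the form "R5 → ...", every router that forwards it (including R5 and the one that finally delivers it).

R5 → R6 → R1

At R5: longest match for 80.43.12.101 is 80.40.0.0/14 -> R6
At R6: longest match for 80.43.12.101 is 80.43.0.0/18 -> R1
At R1: longest match for 80.43.12.101 is 80.40.0.0/14 -> LAN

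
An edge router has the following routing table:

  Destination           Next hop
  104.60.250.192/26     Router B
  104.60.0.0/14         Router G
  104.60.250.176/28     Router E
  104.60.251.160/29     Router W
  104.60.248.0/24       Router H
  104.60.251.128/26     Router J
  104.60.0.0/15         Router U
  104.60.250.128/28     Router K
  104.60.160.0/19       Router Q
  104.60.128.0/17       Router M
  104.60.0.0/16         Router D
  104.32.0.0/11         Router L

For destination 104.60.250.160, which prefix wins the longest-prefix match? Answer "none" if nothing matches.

104.60.128.0/17

Entries matching 104.60.250.160:
  104.32.0.0/11 (104.32.0.0 - 104.63.255.255)
  104.60.0.0/14 (104.60.0.0 - 104.63.255.255)
  104.60.0.0/15 (104.60.0.0 - 104.61.255.255)
  104.60.0.0/16 (104.60.0.0 - 104.60.255.255)
  104.60.128.0/17 (104.60.128.0 - 104.60.255.255)
Most specific is 104.60.128.0/17.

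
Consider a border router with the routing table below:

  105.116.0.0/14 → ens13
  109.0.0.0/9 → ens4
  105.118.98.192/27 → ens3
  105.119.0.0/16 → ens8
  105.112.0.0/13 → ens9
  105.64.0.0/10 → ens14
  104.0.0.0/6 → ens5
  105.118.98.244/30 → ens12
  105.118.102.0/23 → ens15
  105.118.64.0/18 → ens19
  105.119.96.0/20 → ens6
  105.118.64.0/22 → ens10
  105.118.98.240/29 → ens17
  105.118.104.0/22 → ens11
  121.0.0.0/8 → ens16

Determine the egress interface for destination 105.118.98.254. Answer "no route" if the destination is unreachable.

ens19

Routes whose prefix contains 105.118.98.254:
  104.0.0.0/6 (104.0.0.0 - 107.255.255.255) -> ens5
  105.64.0.0/10 (105.64.0.0 - 105.127.255.255) -> ens14
  105.112.0.0/13 (105.112.0.0 - 105.119.255.255) -> ens9
  105.116.0.0/14 (105.116.0.0 - 105.119.255.255) -> ens13
  105.118.64.0/18 (105.118.64.0 - 105.118.127.255) -> ens19
More-specific entries that do NOT match:
  105.118.98.244/30 (105.118.98.244 - 105.118.98.247) does not contain 105.118.98.254
  105.118.98.240/29 (105.118.98.240 - 105.118.98.247) does not contain 105.118.98.254
  105.118.98.192/27 (105.118.98.192 - 105.118.98.223) does not contain 105.118.98.254
  105.118.102.0/23 (105.118.102.0 - 105.118.103.255) does not contain 105.118.98.254
  105.118.64.0/22 (105.118.64.0 - 105.118.67.255) does not contain 105.118.98.254
  105.118.104.0/22 (105.118.104.0 - 105.118.107.255) does not contain 105.118.98.254
  105.119.96.0/20 (105.119.96.0 - 105.119.111.255) does not contain 105.118.98.254
Longest matching prefix is /18 -> interface ens19.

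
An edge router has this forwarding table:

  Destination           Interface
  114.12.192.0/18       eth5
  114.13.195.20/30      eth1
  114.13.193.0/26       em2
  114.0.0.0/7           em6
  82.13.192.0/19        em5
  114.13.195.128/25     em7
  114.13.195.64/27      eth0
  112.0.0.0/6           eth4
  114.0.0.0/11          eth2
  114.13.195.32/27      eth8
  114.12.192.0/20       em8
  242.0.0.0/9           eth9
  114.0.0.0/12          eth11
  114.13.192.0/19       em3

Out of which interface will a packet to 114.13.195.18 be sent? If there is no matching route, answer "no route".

Routes whose prefix contains 114.13.195.18:
  112.0.0.0/6 (112.0.0.0 - 115.255.255.255) -> eth4
  114.0.0.0/7 (114.0.0.0 - 115.255.255.255) -> em6
  114.0.0.0/11 (114.0.0.0 - 114.31.255.255) -> eth2
  114.0.0.0/12 (114.0.0.0 - 114.15.255.255) -> eth11
  114.13.192.0/19 (114.13.192.0 - 114.13.223.255) -> em3
More-specific entries that do NOT match:
  114.13.195.20/30 (114.13.195.20 - 114.13.195.23) does not contain 114.13.195.18
  114.13.195.64/27 (114.13.195.64 - 114.13.195.95) does not contain 114.13.195.18
  114.13.195.32/27 (114.13.195.32 - 114.13.195.63) does not contain 114.13.195.18
  114.13.193.0/26 (114.13.193.0 - 114.13.193.63) does not contain 114.13.195.18
  114.13.195.128/25 (114.13.195.128 - 114.13.195.255) does not contain 114.13.195.18
  114.12.192.0/20 (114.12.192.0 - 114.12.207.255) does not contain 114.13.195.18
Longest matching prefix is /19 -> interface em3.

em3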